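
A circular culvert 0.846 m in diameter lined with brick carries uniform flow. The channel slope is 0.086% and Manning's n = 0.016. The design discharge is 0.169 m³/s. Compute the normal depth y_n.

y_n = 0.404 m

Manning's equation rearranged: A R^(2/3) = nQ / (1·√S) = 0.016 × 0.169 / (√0.00086) = 0.09221.
Trying y = 0.506 m: A R^(2/3) = 0.1334 — over.
Trying y = 0.311 m: A R^(2/3) = 0.05753 — short.
Trying y = 0.404 m: A R^(2/3) = 0.09221 — ≈ 0.09221.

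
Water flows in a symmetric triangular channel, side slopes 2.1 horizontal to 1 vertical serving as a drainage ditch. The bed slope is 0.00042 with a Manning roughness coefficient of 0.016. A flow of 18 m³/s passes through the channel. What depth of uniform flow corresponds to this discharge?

y_n = 2.49 m

Manning's equation rearranged: A R^(2/3) = nQ / (1·√S) = 0.016 × 18 / (√0.00042) = 14.05.
At y = 2.97 m: A R^(2/3) = 22.52 — too large.
At y = 2.12 m: A R^(2/3) = 9.166 — too small.
At y = 2.49 m: A R^(2/3) = 14.08 — close enough.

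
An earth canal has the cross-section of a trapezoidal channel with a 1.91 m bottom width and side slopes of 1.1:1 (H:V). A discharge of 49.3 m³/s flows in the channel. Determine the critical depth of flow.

y_c = 2.59 m

At critical depth, Q² T / (g A³) = 1, i.e. A³/T = Q²/g = 49.3²/9.81 = 247.8.
Try y = 3.08 m: A³/T = 500.2 — high.
Try y = 2.1 m: A³/T = 106.6 — low.
Try y = 2.59 m: A³/T = 246.1 — close enough.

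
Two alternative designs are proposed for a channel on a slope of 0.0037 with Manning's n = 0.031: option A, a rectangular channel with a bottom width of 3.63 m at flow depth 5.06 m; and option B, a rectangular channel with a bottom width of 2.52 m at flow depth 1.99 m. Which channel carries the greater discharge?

channel A

Channel A: Flow area A = b·y = 3.63 × 5.06 = 18.37 m². Wetted perimeter P = b + 2y = 3.63 + 2×5.06 = 13.75 m. Hydraulic radius R = A/P = 18.37/13.75 = 1.336 m. Q_A = (1/0.031)·18.37·1.336^(2/3)·√0.0037 = 43.72 m³/s.
Channel B: Flow area A = b·y = 2.52 × 1.99 = 5.015 m². Wetted perimeter P = b + 2y = 2.52 + 2×1.99 = 6.5 m. Hydraulic radius R = A/P = 5.015/6.5 = 0.7715 m. Q_B = (1/0.031)·5.015·0.7715^(2/3)·√0.0037 = 8.277 m³/s.
Q_A = 43.72 m³/s vs Q_B = 8.277 m³/s, so channel A carries more.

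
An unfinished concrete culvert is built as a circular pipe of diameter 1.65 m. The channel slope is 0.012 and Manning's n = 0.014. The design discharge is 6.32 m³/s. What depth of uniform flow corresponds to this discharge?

y_n = 0.999 m

Manning's equation rearranged: A R^(2/3) = nQ / (1·√S) = 0.014 × 6.32 / (√0.012) = 0.8077.
At y = 0.812 m: A R^(2/3) = 0.5766 — short.
At y = 1.13 m: A R^(2/3) = 0.9636 — over.
At y = 0.999 m: A R^(2/3) = 0.8071 — matches.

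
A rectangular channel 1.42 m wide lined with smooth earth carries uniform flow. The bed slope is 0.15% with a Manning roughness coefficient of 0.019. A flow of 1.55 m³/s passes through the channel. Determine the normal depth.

Manning's equation rearranged: A R^(2/3) = nQ / (1·√S) = 0.019 × 1.55 / (√0.0015) = 0.7604.
Try y = 0.807 m: A R^(2/3) = 0.5988 — too small.
Try y = 1.09 m: A R^(2/3) = 0.8817 — too large.
Try y = 0.97 m: A R^(2/3) = 0.7601 — close enough.

y_n = 0.97 m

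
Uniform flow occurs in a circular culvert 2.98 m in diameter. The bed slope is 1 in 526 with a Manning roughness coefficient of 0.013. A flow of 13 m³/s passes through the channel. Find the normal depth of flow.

y_n = 1.8 m

Manning's equation rearranged: A R^(2/3) = nQ / (1·√S) = 0.013 × 13 / (√0.001901) = 3.876.
Trying y = 2.18 m: A R^(2/3) = 5.074 — too large.
Trying y = 1.3 m: A R^(2/3) = 2.259 — too small.
Trying y = 1.8 m: A R^(2/3) = 3.89 — close enough.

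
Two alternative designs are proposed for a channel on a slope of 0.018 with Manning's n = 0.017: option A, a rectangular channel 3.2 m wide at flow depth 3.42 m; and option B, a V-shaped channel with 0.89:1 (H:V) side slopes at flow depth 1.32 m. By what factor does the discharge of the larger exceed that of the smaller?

12.9

Channel A: Flow area A = b·y = 3.2 × 3.42 = 10.94 m². Wetted perimeter P = b + 2y = 3.2 + 2×3.42 = 10.04 m. Hydraulic radius R = A/P = 10.94/10.04 = 1.09 m. Q_A = (1/0.017)·10.94·1.09^(2/3)·√0.018 = 91.48 m³/s.
Channel B: For a triangular section with side slope z = 0.89: A = zy² = 0.89×1.32² = 1.551 m²; P = 2y√(1+z²) = 2×1.32×1.339 = 3.534 m. Hydraulic radius R = A/P = 1.551/3.534 = 0.4388 m. Q_B = (1/0.017)·1.551·0.4388^(2/3)·√0.018 = 7.067 m³/s.
The larger discharge is 91.48 m³/s and the smaller is 7.067 m³/s; the ratio is 12.9.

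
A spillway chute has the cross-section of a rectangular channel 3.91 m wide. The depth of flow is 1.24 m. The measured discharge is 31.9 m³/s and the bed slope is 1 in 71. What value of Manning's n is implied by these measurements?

Flow area A = b·y = 3.91 × 1.24 = 4.848 m². Wetted perimeter P = b + 2y = 3.91 + 2×1.24 = 6.39 m.
Hydraulic radius R = A/P = 4.848/6.39 = 0.7587 m.
Rearranging Manning's equation: n = (1/Q) A R^(2/3) S^(1/2) = (1/31.9) × 4.848 × 0.7587^(2/3) × √0.01408 = 0.015.

n = 0.015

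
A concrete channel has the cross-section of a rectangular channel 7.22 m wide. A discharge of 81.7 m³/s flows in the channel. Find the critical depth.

y_c = 2.35 m

For a rectangular channel, critical depth y_c = (q²/g)^(1/3) where q = Q/b = 81.7/7.22 = 11.32 m²/s.
So y_c = (11.32²/9.81)^(1/3) = 2.35 m.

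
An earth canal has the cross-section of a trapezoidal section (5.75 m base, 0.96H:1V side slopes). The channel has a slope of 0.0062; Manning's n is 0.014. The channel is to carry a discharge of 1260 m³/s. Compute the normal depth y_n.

y_n = 7.4 m

Manning's equation rearranged: A R^(2/3) = nQ / (1·√S) = 0.014 × 1260 / (√0.0062) = 224.
At y = 8.15 m: A R^(2/3) = 274.2 — too large.
At y = 5.81 m: A R^(2/3) = 137.2 — too small.
At y = 7.4 m: A R^(2/3) = 224.3 — ≈ 224.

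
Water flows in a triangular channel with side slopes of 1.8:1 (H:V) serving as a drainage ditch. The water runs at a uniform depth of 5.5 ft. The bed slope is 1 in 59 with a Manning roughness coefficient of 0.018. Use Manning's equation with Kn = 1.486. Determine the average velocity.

For a triangular section with side slope z = 1.8: A = zy² = 1.8×5.5² = 54.45 ft²; P = 2y√(1+z²) = 2×5.5×2.059 = 22.65 ft.
Hydraulic radius R = A/P = 54.45/22.65 = 2.404 ft.
From Manning's equation, V = (1.486/n) R^(2/3) S^(1/2) = (1.486/0.018) × 2.404^(2/3) × 0.01695^(1/2) = 19.3 ft/s.

V = 19.3 ft/s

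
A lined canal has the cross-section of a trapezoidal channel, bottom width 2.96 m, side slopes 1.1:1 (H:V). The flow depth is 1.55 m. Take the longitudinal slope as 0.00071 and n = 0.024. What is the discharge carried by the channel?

With bottom width b = 2.96 m and side slope z = 1.1: A = (b + zy)y = (2.96 + 1.1×1.55)×1.55 = 7.231 m²; P = b + 2y√(1+z²) = 2.96 + 2×1.55×1.487 = 7.568 m.
Hydraulic radius R = A/P = 7.231/7.568 = 0.9554 m.
Manning's equation: Q = (1/n) A R^(2/3) S^(1/2) = (1/0.024) × 7.231 × 0.9554^(2/3) × 0.00071^(1/2) = 7.79 m³/s.

Q = 7.79 m³/s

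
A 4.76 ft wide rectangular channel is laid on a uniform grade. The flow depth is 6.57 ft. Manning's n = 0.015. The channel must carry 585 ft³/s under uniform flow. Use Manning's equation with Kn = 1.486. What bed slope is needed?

S = 0.0169

Flow area A = b·y = 4.76 × 6.57 = 31.27 ft². Wetted perimeter P = b + 2y = 4.76 + 2×6.57 = 17.9 ft.
Hydraulic radius R = A/P = 31.27/17.9 = 1.747 ft.
From Manning's equation, S = [nQ / (1.486 A R^(2/3))]² = [0.015 × 585 / (1.486 × 31.27 × 1.747^(2/3))]² = 0.0169.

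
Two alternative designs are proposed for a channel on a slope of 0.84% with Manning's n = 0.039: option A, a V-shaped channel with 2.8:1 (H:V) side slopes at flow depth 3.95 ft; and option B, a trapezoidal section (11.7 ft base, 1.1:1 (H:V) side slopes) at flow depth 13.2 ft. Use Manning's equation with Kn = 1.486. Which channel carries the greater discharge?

Channel A: For a triangular section with side slope z = 2.8: A = zy² = 2.8×3.95² = 43.69 ft²; P = 2y√(1+z²) = 2×3.95×2.973 = 23.49 ft. Hydraulic radius R = A/P = 43.69/23.49 = 1.86 ft. Q_A = (1.486/0.039)·43.69·1.86^(2/3)·√0.0084 = 230.7 ft³/s.
Channel B: With bottom width b = 11.7 ft and side slope z = 1.1: A = (b + zy)y = (11.7 + 1.1×13.2)×13.2 = 346.1 ft²; P = b + 2y√(1+z²) = 11.7 + 2×13.2×1.487 = 50.95 ft. Hydraulic radius R = A/P = 346.1/50.95 = 6.793 ft. Q_B = (1.486/0.039)·346.1·6.793^(2/3)·√0.0084 = 4335 ft³/s.
Q_A = 230.7 ft³/s vs Q_B = 4335 ft³/s, so channel B carries more.

channel B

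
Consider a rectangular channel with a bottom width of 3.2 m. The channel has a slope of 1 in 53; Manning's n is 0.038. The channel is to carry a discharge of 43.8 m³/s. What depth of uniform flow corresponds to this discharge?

y_n = 3.55 m

Manning's equation rearranged: A R^(2/3) = nQ / (1·√S) = 0.038 × 43.8 / (√0.01887) = 12.12.
Trying y = 4.38 m: A R^(2/3) = 15.58 — over.
Trying y = 3.12 m: A R^(2/3) = 10.36 — short.
Trying y = 3.55 m: A R^(2/3) = 12.13 — matches.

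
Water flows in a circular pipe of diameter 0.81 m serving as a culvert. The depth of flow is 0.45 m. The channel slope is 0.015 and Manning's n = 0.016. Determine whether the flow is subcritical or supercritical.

supercritical

For a circular section of diameter D = 0.81 m at depth y = 0.45 m, the central angle is θ = 2 arccos(1 − 2y/D) = 3.364 rad. Then A = (D²/8)(θ − sin θ) = 0.294 m² and P = Dθ/2 = 1.363 m.
Hydraulic radius R = A/P = 0.294/1.363 = 0.2158 m.
V = (1/n) R^(2/3) √S = (1/0.016) × 0.2158^(2/3) × √0.015 = 2.754 m/s. Hydraulic depth D_h = A/T = 0.294/0.805 = 0.3653 m.
Froude number Fr = V/√(g·D_h) = 2.754/√(9.81×0.3653) = 1.45, which is greater than 1, so the flow is supercritical.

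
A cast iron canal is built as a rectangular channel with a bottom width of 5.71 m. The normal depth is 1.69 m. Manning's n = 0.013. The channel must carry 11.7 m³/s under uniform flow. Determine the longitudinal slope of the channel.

S = 0.000229

Flow area A = b·y = 5.71 × 1.69 = 9.65 m². Wetted perimeter P = b + 2y = 5.71 + 2×1.69 = 9.09 m.
Hydraulic radius R = A/P = 9.65/9.09 = 1.062 m.
From Manning's equation, S = [nQ / (1 A R^(2/3))]² = [0.013 × 11.7 / (1 × 9.65 × 1.062^(2/3))]² = 0.000229.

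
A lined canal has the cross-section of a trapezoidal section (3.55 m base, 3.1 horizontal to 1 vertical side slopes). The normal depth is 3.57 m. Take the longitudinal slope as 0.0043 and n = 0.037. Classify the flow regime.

subcritical

With bottom width b = 3.55 m and side slope z = 3.1: A = (b + zy)y = (3.55 + 3.1×3.57)×3.57 = 52.18 m²; P = b + 2y√(1+z²) = 3.55 + 2×3.57×3.257 = 26.81 m.
Hydraulic radius R = A/P = 52.18/26.81 = 1.947 m.
V = (1/n) R^(2/3) √S = (1/0.037) × 1.947^(2/3) × √0.0043 = 2.763 m/s. Hydraulic depth D_h = A/T = 52.18/25.68 = 2.032 m.
Froude number Fr = V/√(g·D_h) = 2.763/√(9.81×2.032) = 0.619, which is less than 1, so the flow is subcritical.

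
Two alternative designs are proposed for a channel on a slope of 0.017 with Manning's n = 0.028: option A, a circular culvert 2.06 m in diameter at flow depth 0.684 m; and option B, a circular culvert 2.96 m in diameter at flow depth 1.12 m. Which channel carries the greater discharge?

channel B

Channel A: For a circular section of diameter D = 2.06 m at depth y = 0.684 m, the central angle is θ = 2 arccos(1 − 2y/D) = 2.456 rad. Then A = (D²/8)(θ − sin θ) = 0.9673 m² and P = Dθ/2 = 2.53 m. Hydraulic radius R = A/P = 0.9673/2.53 = 0.3823 m. Q_A = (1/0.028)·0.9673·0.3823^(2/3)·√0.017 = 2.373 m³/s.
Channel B: For a circular section of diameter D = 2.96 m at depth y = 1.12 m, the central angle is θ = 2 arccos(1 − 2y/D) = 2.65 rad. Then A = (D²/8)(θ − sin θ) = 2.386 m² and P = Dθ/2 = 3.922 m. Hydraulic radius R = A/P = 2.386/3.922 = 0.6082 m. Q_B = (1/0.028)·2.386·0.6082^(2/3)·√0.017 = 7.975 m³/s.
Q_A = 2.373 m³/s vs Q_B = 7.975 m³/s, so channel B carries more.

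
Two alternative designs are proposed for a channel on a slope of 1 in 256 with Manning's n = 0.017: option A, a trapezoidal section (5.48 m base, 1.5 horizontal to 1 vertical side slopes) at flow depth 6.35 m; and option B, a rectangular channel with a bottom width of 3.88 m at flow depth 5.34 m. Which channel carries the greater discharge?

Channel A: With bottom width b = 5.48 m and side slope z = 1.5: A = (b + zy)y = (5.48 + 1.5×6.35)×6.35 = 95.28 m²; P = b + 2y√(1+z²) = 5.48 + 2×6.35×1.803 = 28.38 m. Hydraulic radius R = A/P = 95.28/28.38 = 3.358 m. Q_A = (1/0.017)·95.28·3.358^(2/3)·√0.003906 = 785.5 m³/s.
Channel B: Flow area A = b·y = 3.88 × 5.34 = 20.72 m². Wetted perimeter P = b + 2y = 3.88 + 2×5.34 = 14.56 m. Hydraulic radius R = A/P = 20.72/14.56 = 1.423 m. Q_B = (1/0.017)·20.72·1.423^(2/3)·√0.003906 = 96.37 m³/s.
Q_A = 785.5 m³/s vs Q_B = 96.37 m³/s, so channel A carries more.

channel A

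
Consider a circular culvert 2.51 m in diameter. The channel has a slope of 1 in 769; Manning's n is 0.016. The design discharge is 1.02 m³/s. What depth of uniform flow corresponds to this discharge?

Manning's equation rearranged: A R^(2/3) = nQ / (1·√S) = 0.016 × 1.02 / (√0.0013) = 0.4526.
Trying y = 0.721 m: A R^(2/3) = 0.6528 — high.
Trying y = 0.599 m: A R^(2/3) = 0.453 — ≈ 0.4526.

y_n = 0.599 m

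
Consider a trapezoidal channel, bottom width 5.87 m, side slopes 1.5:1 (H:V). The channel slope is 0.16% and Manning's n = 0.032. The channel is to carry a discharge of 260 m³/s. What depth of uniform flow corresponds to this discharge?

y_n = 6.17 m

Manning's equation rearranged: A R^(2/3) = nQ / (1·√S) = 0.032 × 260 / (√0.0016) = 208.
At y = 4.89 m: A R^(2/3) = 126.7 — short.
At y = 7.18 m: A R^(2/3) = 289 — over.
At y = 6.17 m: A R^(2/3) = 207.6 — close enough.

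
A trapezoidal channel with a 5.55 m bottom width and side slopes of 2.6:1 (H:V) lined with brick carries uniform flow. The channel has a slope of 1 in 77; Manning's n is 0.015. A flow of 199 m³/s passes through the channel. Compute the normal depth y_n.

y_n = 2.03 m

Manning's equation rearranged: A R^(2/3) = nQ / (1·√S) = 0.015 × 199 / (√0.01299) = 26.19.
Try y = 2.31 m: A R^(2/3) = 34.19 — high.
Try y = 2.03 m: A R^(2/3) = 26.23 — ≈ 26.19.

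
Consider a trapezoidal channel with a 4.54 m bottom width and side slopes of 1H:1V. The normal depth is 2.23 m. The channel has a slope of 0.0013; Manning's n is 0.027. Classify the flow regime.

With bottom width b = 4.54 m and side slope z = 1: A = (b + zy)y = (4.54 + 1×2.23)×2.23 = 15.1 m²; P = b + 2y√(1+z²) = 4.54 + 2×2.23×1.414 = 10.85 m.
Hydraulic radius R = A/P = 15.1/10.85 = 1.392 m.
V = (1/n) R^(2/3) √S = (1/0.027) × 1.392^(2/3) × √0.0013 = 1.665 m/s. Hydraulic depth D_h = A/T = 15.1/9 = 1.677 m.
Froude number Fr = V/√(g·D_h) = 1.665/√(9.81×1.677) = 0.41, which is less than 1, so the flow is subcritical.

subcritical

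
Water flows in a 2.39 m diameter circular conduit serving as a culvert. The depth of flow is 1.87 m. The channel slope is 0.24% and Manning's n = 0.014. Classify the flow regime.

subcritical

For a circular section of diameter D = 2.39 m at depth y = 1.87 m, the central angle is θ = 2 arccos(1 − 2y/D) = 4.342 rad. Then A = (D²/8)(θ − sin θ) = 3.766 m² and P = Dθ/2 = 5.189 m.
Hydraulic radius R = A/P = 3.766/5.189 = 0.7258 m.
V = (1/n) R^(2/3) √S = (1/0.014) × 0.7258^(2/3) × √0.0024 = 2.826 m/s. Hydraulic depth D_h = A/T = 3.766/1.972 = 1.91 m.
Froude number Fr = V/√(g·D_h) = 2.826/√(9.81×1.91) = 0.653, which is less than 1, so the flow is subcritical.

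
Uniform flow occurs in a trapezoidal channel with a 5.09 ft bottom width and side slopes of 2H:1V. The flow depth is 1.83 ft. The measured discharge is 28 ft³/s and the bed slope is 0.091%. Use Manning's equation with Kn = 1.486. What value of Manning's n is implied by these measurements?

n = 0.029

With bottom width b = 5.09 ft and side slope z = 2: A = (b + zy)y = (5.09 + 2×1.83)×1.83 = 16.01 ft²; P = b + 2y√(1+z²) = 5.09 + 2×1.83×2.236 = 13.27 ft.
Hydraulic radius R = A/P = 16.01/13.27 = 1.206 ft.
Rearranging Manning's equation: n = (1.486/Q) A R^(2/3) S^(1/2) = (1.486/28) × 16.01 × 1.206^(2/3) × √0.00091 = 0.029.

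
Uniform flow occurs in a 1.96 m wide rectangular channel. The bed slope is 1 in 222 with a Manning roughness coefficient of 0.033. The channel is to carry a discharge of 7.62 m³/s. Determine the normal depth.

Manning's equation rearranged: A R^(2/3) = nQ / (1·√S) = 0.033 × 7.62 / (√0.004505) = 3.747.
Trying y = 3.06 m: A R^(2/3) = 4.917 — high.
Trying y = 2.43 m: A R^(2/3) = 3.749 — close enough.

y_n = 2.43 m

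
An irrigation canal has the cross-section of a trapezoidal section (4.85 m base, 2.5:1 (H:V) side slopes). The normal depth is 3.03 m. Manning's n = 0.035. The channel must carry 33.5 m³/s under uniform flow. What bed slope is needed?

S = 0.00045

With bottom width b = 4.85 m and side slope z = 2.5: A = (b + zy)y = (4.85 + 2.5×3.03)×3.03 = 37.65 m²; P = b + 2y√(1+z²) = 4.85 + 2×3.03×2.693 = 21.17 m.
Hydraulic radius R = A/P = 37.65/21.17 = 1.779 m.
From Manning's equation, S = [nQ / (1 A R^(2/3))]² = [0.035 × 33.5 / (1 × 37.65 × 1.779^(2/3))]² = 0.00045.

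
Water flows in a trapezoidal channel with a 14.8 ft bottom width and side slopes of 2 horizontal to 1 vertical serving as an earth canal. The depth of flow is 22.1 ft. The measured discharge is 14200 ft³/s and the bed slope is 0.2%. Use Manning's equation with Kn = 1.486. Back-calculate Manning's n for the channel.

n = 0.031

With bottom width b = 14.8 ft and side slope z = 2: A = (b + zy)y = (14.8 + 2×22.1)×22.1 = 1304 ft²; P = b + 2y√(1+z²) = 14.8 + 2×22.1×2.236 = 113.6 ft.
Hydraulic radius R = A/P = 1304/113.6 = 11.47 ft.
Rearranging Manning's equation: n = (1.486/Q) A R^(2/3) S^(1/2) = (1.486/14200) × 1304 × 11.47^(2/3) × √0.002 = 0.031.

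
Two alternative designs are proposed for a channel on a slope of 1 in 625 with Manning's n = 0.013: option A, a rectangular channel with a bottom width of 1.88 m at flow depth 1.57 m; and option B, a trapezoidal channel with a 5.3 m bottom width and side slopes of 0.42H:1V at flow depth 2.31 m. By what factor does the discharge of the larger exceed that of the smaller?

8.77

Channel A: Flow area A = b·y = 1.88 × 1.57 = 2.952 m². Wetted perimeter P = b + 2y = 1.88 + 2×1.57 = 5.02 m. Hydraulic radius R = A/P = 2.952/5.02 = 0.588 m. Q_A = (1/0.013)·2.952·0.588^(2/3)·√0.0016 = 6.374 m³/s.
Channel B: With bottom width b = 5.3 m and side slope z = 0.42: A = (b + zy)y = (5.3 + 0.42×2.31)×2.31 = 14.48 m²; P = b + 2y√(1+z²) = 5.3 + 2×2.31×1.085 = 10.31 m. Hydraulic radius R = A/P = 14.48/10.31 = 1.405 m. Q_B = (1/0.013)·14.48·1.405^(2/3)·√0.0016 = 55.9 m³/s.
The larger discharge is 55.9 m³/s and the smaller is 6.374 m³/s; the ratio is 8.77.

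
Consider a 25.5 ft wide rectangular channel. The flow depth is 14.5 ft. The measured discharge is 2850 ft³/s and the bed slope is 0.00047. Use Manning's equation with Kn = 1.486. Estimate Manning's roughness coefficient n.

n = 0.015

Flow area A = b·y = 25.5 × 14.5 = 369.8 ft². Wetted perimeter P = b + 2y = 25.5 + 2×14.5 = 54.5 ft.
Hydraulic radius R = A/P = 369.8/54.5 = 6.784 ft.
Rearranging Manning's equation: n = (1.486/Q) A R^(2/3) S^(1/2) = (1.486/2850) × 369.8 × 6.784^(2/3) × √0.00047 = 0.015.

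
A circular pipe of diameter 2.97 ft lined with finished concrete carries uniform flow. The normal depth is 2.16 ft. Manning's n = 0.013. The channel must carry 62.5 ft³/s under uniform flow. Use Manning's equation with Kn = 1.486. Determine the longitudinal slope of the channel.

S = 0.012

For a circular section of diameter D = 2.97 ft at depth y = 2.16 ft, the central angle is θ = 2 arccos(1 − 2y/D) = 4.085 rad. Then A = (D²/8)(θ − sin θ) = 5.397 ft² and P = Dθ/2 = 6.067 ft.
Hydraulic radius R = A/P = 5.397/6.067 = 0.8897 ft.
From Manning's equation, S = [nQ / (1.486 A R^(2/3))]² = [0.013 × 62.5 / (1.486 × 5.397 × 0.8897^(2/3))]² = 0.012.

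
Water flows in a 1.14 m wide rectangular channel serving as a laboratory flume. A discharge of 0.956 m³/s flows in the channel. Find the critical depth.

For a rectangular channel, critical depth y_c = (q²/g)^(1/3) where q = Q/b = 0.956/1.14 = 0.8386 m²/s.
So y_c = (0.8386²/9.81)^(1/3) = 0.415 m.

y_c = 0.415 m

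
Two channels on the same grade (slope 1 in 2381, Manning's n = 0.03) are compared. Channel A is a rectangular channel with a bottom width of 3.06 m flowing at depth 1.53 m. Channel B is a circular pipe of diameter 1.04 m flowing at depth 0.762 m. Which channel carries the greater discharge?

channel A

Channel A: Flow area A = b·y = 3.06 × 1.53 = 4.682 m². Wetted perimeter P = b + 2y = 3.06 + 2×1.53 = 6.12 m. Hydraulic radius R = A/P = 4.682/6.12 = 0.765 m. Q_A = (1/0.03)·4.682·0.765^(2/3)·√0.00042 = 2.675 m³/s.
Channel B: For a circular section of diameter D = 1.04 m at depth y = 0.762 m, the central angle is θ = 2 arccos(1 − 2y/D) = 4.11 rad. Then A = (D²/8)(θ − sin θ) = 0.667 m² and P = Dθ/2 = 2.137 m. Hydraulic radius R = A/P = 0.667/2.137 = 0.3121 m. Q_B = (1/0.03)·0.667·0.3121^(2/3)·√0.00042 = 0.2097 m³/s.
Q_A = 2.675 m³/s vs Q_B = 0.2097 m³/s, so channel A carries more.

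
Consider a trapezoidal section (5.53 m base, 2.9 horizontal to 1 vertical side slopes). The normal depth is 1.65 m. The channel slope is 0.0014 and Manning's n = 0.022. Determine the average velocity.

With bottom width b = 5.53 m and side slope z = 2.9: A = (b + zy)y = (5.53 + 2.9×1.65)×1.65 = 17.02 m²; P = b + 2y√(1+z²) = 5.53 + 2×1.65×3.068 = 15.65 m.
Hydraulic radius R = A/P = 17.02/15.65 = 1.087 m.
From Manning's equation, V = (1/n) R^(2/3) S^(1/2) = (1/0.022) × 1.087^(2/3) × 0.0014^(1/2) = 1.8 m/s.

V = 1.8 m/s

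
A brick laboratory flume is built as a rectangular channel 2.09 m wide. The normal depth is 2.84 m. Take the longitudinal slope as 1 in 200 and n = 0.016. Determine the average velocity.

V = 3.69 m/s

Flow area A = b·y = 2.09 × 2.84 = 5.936 m². Wetted perimeter P = b + 2y = 2.09 + 2×2.84 = 7.77 m.
Hydraulic radius R = A/P = 5.936/7.77 = 0.7639 m.
From Manning's equation, V = (1/n) R^(2/3) S^(1/2) = (1/0.016) × 0.7639^(2/3) × 0.005^(1/2) = 3.69 m/s.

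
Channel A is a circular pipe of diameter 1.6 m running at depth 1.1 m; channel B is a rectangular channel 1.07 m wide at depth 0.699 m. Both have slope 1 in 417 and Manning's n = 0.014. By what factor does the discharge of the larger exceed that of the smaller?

Channel A: For a circular section of diameter D = 1.6 m at depth y = 1.1 m, the central angle is θ = 2 arccos(1 − 2y/D) = 3.91 rad. Then A = (D²/8)(θ − sin θ) = 1.474 m² and P = Dθ/2 = 3.128 m. Hydraulic radius R = A/P = 1.474/3.128 = 0.4711 m. Q_A = (1/0.014)·1.474·0.4711^(2/3)·√0.002398 = 3.121 m³/s.
Channel B: Flow area A = b·y = 1.07 × 0.699 = 0.7479 m². Wetted perimeter P = b + 2y = 1.07 + 2×0.699 = 2.468 m. Hydraulic radius R = A/P = 0.7479/2.468 = 0.3031 m. Q_B = (1/0.014)·0.7479·0.3031^(2/3)·√0.002398 = 1.18 m³/s.
The larger discharge is 3.121 m³/s and the smaller is 1.18 m³/s; the ratio is 2.64.

2.64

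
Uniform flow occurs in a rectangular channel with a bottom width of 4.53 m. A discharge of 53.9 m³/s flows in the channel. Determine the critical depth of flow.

y_c = 2.43 m

For a rectangular channel, critical depth y_c = (q²/g)^(1/3) where q = Q/b = 53.9/4.53 = 11.9 m²/s.
So y_c = (11.9²/9.81)^(1/3) = 2.43 m.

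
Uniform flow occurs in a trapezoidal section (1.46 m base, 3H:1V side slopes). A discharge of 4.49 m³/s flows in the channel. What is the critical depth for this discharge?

At critical depth, Q² T / (g A³) = 1, i.e. A³/T = Q²/g = 4.49²/9.81 = 2.055.
At y = 0.535 m: A³/T = 0.9441 — low.
At y = 0.652 m: A³/T = 2.057 — close enough.

y_c = 0.652 m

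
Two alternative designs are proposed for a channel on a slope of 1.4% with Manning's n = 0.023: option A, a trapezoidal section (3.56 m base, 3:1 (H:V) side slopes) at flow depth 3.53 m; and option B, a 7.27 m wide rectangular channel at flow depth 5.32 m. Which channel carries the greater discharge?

Channel A: With bottom width b = 3.56 m and side slope z = 3: A = (b + zy)y = (3.56 + 3×3.53)×3.53 = 49.95 m²; P = b + 2y√(1+z²) = 3.56 + 2×3.53×3.162 = 25.89 m. Hydraulic radius R = A/P = 49.95/25.89 = 1.93 m. Q_A = (1/0.023)·49.95·1.93^(2/3)·√0.014 = 398.3 m³/s.
Channel B: Flow area A = b·y = 7.27 × 5.32 = 38.68 m². Wetted perimeter P = b + 2y = 7.27 + 2×5.32 = 17.91 m. Hydraulic radius R = A/P = 38.68/17.91 = 2.159 m. Q_B = (1/0.023)·38.68·2.159^(2/3)·√0.014 = 332.4 m³/s.
Q_A = 398.3 m³/s vs Q_B = 332.4 m³/s, so channel A carries more.

channel A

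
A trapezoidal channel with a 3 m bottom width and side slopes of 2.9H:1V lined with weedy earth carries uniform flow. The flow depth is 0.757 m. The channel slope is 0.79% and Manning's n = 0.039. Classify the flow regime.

subcritical

With bottom width b = 3 m and side slope z = 2.9: A = (b + zy)y = (3 + 2.9×0.757)×0.757 = 3.933 m²; P = b + 2y√(1+z²) = 3 + 2×0.757×3.068 = 7.644 m.
Hydraulic radius R = A/P = 3.933/7.644 = 0.5145 m.
V = (1/n) R^(2/3) √S = (1/0.039) × 0.5145^(2/3) × √0.0079 = 1.463 m/s. Hydraulic depth D_h = A/T = 3.933/7.391 = 0.5321 m.
Froude number Fr = V/√(g·D_h) = 1.463/√(9.81×0.5321) = 0.64, which is less than 1, so the flow is subcritical.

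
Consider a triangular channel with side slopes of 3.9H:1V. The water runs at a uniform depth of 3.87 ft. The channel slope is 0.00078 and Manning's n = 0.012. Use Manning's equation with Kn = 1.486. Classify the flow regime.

For a triangular section with side slope z = 3.9: A = zy² = 3.9×3.87² = 58.41 ft²; P = 2y√(1+z²) = 2×3.87×4.026 = 31.16 ft.
Hydraulic radius R = A/P = 58.41/31.16 = 1.874 ft.
V = (1.486/n) R^(2/3) √S = (1.486/0.012) × 1.874^(2/3) × √0.00078 = 5.258 ft/s. Hydraulic depth D_h = A/T = 58.41/30.19 = 1.935 ft.
Froude number Fr = V/√(g·D_h) = 5.258/√(32.2×1.935) = 0.666, which is less than 1, so the flow is subcritical.

subcritical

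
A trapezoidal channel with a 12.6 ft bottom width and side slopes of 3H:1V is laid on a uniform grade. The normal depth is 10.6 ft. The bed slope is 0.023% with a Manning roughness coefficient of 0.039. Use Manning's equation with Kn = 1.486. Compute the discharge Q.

Q = 889 ft³/s

With bottom width b = 12.6 ft and side slope z = 3: A = (b + zy)y = (12.6 + 3×10.6)×10.6 = 470.6 ft²; P = b + 2y√(1+z²) = 12.6 + 2×10.6×3.162 = 79.64 ft.
Hydraulic radius R = A/P = 470.6/79.64 = 5.91 ft.
Manning's equation: Q = (1.486/n) A R^(2/3) S^(1/2) = (1.486/0.039) × 470.6 × 5.91^(2/3) × 0.00023^(1/2) = 889 ft³/s.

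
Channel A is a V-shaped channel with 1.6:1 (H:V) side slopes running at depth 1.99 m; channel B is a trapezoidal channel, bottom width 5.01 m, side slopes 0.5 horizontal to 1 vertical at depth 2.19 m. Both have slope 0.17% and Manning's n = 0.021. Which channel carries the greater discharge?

Channel A: For a triangular section with side slope z = 1.6: A = zy² = 1.6×1.99² = 6.336 m²; P = 2y√(1+z²) = 2×1.99×1.887 = 7.509 m. Hydraulic radius R = A/P = 6.336/7.509 = 0.8438 m. Q_A = (1/0.021)·6.336·0.8438^(2/3)·√0.0017 = 11.11 m³/s.
Channel B: With bottom width b = 5.01 m and side slope z = 0.5: A = (b + zy)y = (5.01 + 0.5×2.19)×2.19 = 13.37 m²; P = b + 2y√(1+z²) = 5.01 + 2×2.19×1.118 = 9.907 m. Hydraulic radius R = A/P = 13.37/9.907 = 1.35 m. Q_B = (1/0.021)·13.37·1.35^(2/3)·√0.0017 = 32.06 m³/s.
Q_A = 11.11 m³/s vs Q_B = 32.06 m³/s, so channel B carries more.

channel B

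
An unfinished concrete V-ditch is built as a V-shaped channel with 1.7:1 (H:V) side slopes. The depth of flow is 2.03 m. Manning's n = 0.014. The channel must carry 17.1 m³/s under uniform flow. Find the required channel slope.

For a triangular section with side slope z = 1.7: A = zy² = 1.7×2.03² = 7.006 m²; P = 2y√(1+z²) = 2×2.03×1.972 = 8.008 m.
Hydraulic radius R = A/P = 7.006/8.008 = 0.8749 m.
From Manning's equation, S = [nQ / (1 A R^(2/3))]² = [0.014 × 17.1 / (1 × 7.006 × 0.8749^(2/3))]² = 0.0014.

S = 0.0014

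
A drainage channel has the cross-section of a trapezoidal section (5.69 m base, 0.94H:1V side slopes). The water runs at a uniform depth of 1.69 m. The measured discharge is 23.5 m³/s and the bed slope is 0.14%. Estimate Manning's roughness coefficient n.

With bottom width b = 5.69 m and side slope z = 0.94: A = (b + zy)y = (5.69 + 0.94×1.69)×1.69 = 12.3 m²; P = b + 2y√(1+z²) = 5.69 + 2×1.69×1.372 = 10.33 m.
Hydraulic radius R = A/P = 12.3/10.33 = 1.191 m.
Rearranging Manning's equation: n = (1/Q) A R^(2/3) S^(1/2) = (1/23.5) × 12.3 × 1.191^(2/3) × √0.0014 = 0.022.

n = 0.022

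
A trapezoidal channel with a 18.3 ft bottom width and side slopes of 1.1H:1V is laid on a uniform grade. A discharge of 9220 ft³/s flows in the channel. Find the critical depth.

y_c = 14.8 ft

At critical depth, Q² T / (g A³) = 1, i.e. A³/T = Q²/g = 9220²/32.2 = 2640000.
Try y = 11.8 ft: A³/T = 1136000 — low.
Try y = 16.7 ft: A³/T = 4173000 — high.
Try y = 14.8 ft: A³/T = 2636000 — ≈ 2640000.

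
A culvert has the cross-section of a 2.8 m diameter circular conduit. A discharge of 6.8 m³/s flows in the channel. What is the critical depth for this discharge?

At critical depth, Q² T / (g A³) = 1, i.e. A³/T = Q²/g = 6.8²/9.81 = 4.714.
At y = 0.851 m: A³/T = 1.537 — short.
At y = 1.14 m: A³/T = 4.747 — ≈ 4.714.

y_c = 1.14 m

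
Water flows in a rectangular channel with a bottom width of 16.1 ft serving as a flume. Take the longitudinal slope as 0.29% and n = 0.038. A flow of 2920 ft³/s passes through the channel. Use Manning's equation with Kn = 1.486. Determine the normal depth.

y_n = 25.7 ft

Manning's equation rearranged: A R^(2/3) = nQ / (1.486·√S) = 0.038 × 2920 / (1.486 × √0.0029) = 1387.
Trying y = 27.9 ft: A R^(2/3) = 1524 — over.
Trying y = 20.1 ft: A R^(2/3) = 1038 — short.
Trying y = 25.7 ft: A R^(2/3) = 1386 — close enough.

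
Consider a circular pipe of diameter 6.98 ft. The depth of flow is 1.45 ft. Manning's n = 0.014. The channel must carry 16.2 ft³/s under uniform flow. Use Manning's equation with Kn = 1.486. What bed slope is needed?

For a circular section of diameter D = 6.98 ft at depth y = 1.45 ft, the central angle is θ = 2 arccos(1 − 2y/D) = 1.893 rad. Then A = (D²/8)(θ − sin θ) = 5.752 ft² and P = Dθ/2 = 6.607 ft.
Hydraulic radius R = A/P = 5.752/6.607 = 0.8706 ft.
From Manning's equation, S = [nQ / (1.486 A R^(2/3))]² = [0.014 × 16.2 / (1.486 × 5.752 × 0.8706^(2/3))]² = 0.000847.

S = 0.000847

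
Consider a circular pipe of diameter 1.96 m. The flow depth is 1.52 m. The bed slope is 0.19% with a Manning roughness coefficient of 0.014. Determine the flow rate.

Q = 5.53 m³/s

For a circular section of diameter D = 1.96 m at depth y = 1.52 m, the central angle is θ = 2 arccos(1 − 2y/D) = 4.309 rad. Then A = (D²/8)(θ − sin θ) = 2.511 m² and P = Dθ/2 = 4.223 m.
Hydraulic radius R = A/P = 2.511/4.223 = 0.5946 m.
Manning's equation: Q = (1/n) A R^(2/3) S^(1/2) = (1/0.014) × 2.511 × 0.5946^(2/3) × 0.0019^(1/2) = 5.53 m³/s.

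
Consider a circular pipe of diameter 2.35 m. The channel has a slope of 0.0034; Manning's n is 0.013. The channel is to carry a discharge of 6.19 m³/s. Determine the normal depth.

y_n = 1.11 m

Manning's equation rearranged: A R^(2/3) = nQ / (1·√S) = 0.013 × 6.19 / (√0.0034) = 1.38.
Trying y = 1.21 m: A R^(2/3) = 1.598 — high.
Trying y = 0.927 m: A R^(2/3) = 0.9995 — low.
Trying y = 1.11 m: A R^(2/3) = 1.38 — close enough.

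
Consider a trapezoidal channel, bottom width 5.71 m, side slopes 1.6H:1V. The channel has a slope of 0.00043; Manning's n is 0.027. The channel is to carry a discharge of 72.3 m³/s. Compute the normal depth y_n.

Manning's equation rearranged: A R^(2/3) = nQ / (1·√S) = 0.027 × 72.3 / (√0.00043) = 94.14.
At y = 5.2 m: A R^(2/3) = 147.7 — high.
At y = 3.49 m: A R^(2/3) = 64.39 — low.
At y = 4.2 m: A R^(2/3) = 94.14 — matches.

y_n = 4.2 m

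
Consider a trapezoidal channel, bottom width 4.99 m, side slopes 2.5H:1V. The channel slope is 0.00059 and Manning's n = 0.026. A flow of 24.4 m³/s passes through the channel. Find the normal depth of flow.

y_n = 2.11 m

Manning's equation rearranged: A R^(2/3) = nQ / (1·√S) = 0.026 × 24.4 / (√0.00059) = 26.12.
Trying y = 1.69 m: A R^(2/3) = 16.65 — short.
Trying y = 2.28 m: A R^(2/3) = 30.67 — over.
Trying y = 2.11 m: A R^(2/3) = 26.12 — matches.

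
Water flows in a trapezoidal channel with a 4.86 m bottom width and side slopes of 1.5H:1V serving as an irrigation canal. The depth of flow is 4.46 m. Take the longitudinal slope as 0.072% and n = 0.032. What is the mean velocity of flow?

With bottom width b = 4.86 m and side slope z = 1.5: A = (b + zy)y = (4.86 + 1.5×4.46)×4.46 = 51.51 m²; P = b + 2y√(1+z²) = 4.86 + 2×4.46×1.803 = 20.94 m.
Hydraulic radius R = A/P = 51.51/20.94 = 2.46 m.
From Manning's equation, V = (1/n) R^(2/3) S^(1/2) = (1/0.032) × 2.46^(2/3) × 0.00072^(1/2) = 1.53 m/s.

V = 1.53 m/s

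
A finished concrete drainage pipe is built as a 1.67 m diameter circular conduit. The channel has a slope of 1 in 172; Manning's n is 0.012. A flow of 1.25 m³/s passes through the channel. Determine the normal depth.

y_n = 0.453 m

Manning's equation rearranged: A R^(2/3) = nQ / (1·√S) = 0.012 × 1.25 / (√0.005814) = 0.1967.
Trying y = 0.507 m: A R^(2/3) = 0.2452 — over.
Trying y = 0.453 m: A R^(2/3) = 0.1969 — ≈ 0.1967.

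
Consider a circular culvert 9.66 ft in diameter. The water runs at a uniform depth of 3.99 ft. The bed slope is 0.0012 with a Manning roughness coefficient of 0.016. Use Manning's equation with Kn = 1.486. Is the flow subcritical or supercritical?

For a circular section of diameter D = 9.66 ft at depth y = 3.99 ft, the central angle is θ = 2 arccos(1 − 2y/D) = 2.792 rad. Then A = (D²/8)(θ − sin θ) = 28.57 ft² and P = Dθ/2 = 13.49 ft.
Hydraulic radius R = A/P = 28.57/13.49 = 2.119 ft.
V = (1.486/n) R^(2/3) √S = (1.486/0.016) × 2.119^(2/3) × √0.0012 = 5.307 ft/s. Hydraulic depth D_h = A/T = 28.57/9.513 = 3.003 ft.
Froude number Fr = V/√(g·D_h) = 5.307/√(32.2×3.003) = 0.54, which is less than 1, so the flow is subcritical.

subcritical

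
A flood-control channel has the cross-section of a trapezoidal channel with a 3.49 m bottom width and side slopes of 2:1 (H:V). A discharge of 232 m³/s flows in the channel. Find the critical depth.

At critical depth, Q² T / (g A³) = 1, i.e. A³/T = Q²/g = 232²/9.81 = 5487.
At y = 4.66 m: A³/T = 9612 — too large.
At y = 4.09 m: A³/T = 5478 — ≈ 5487.

y_c = 4.09 m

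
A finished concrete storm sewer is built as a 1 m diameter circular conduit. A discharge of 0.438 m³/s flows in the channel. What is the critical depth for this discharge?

y_c = 0.372 m

At critical depth, Q² T / (g A³) = 1, i.e. A³/T = Q²/g = 0.438²/9.81 = 0.01956.
Trying y = 0.457 m: A³/T = 0.04294 — too large.
Trying y = 0.295 m: A³/T = 0.007955 — too small.
Trying y = 0.372 m: A³/T = 0.01949 — close enough.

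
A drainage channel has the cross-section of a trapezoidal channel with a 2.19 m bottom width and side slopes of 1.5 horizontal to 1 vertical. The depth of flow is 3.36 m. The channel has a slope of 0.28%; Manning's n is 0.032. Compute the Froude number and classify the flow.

subcritical

With bottom width b = 2.19 m and side slope z = 1.5: A = (b + zy)y = (2.19 + 1.5×3.36)×3.36 = 24.29 m²; P = b + 2y√(1+z²) = 2.19 + 2×3.36×1.803 = 14.3 m.
Hydraulic radius R = A/P = 24.29/14.3 = 1.698 m.
V = (1/n) R^(2/3) √S = (1/0.032) × 1.698^(2/3) × √0.0028 = 2.354 m/s. Hydraulic depth D_h = A/T = 24.29/12.27 = 1.98 m.
Froude number Fr = V/√(g·D_h) = 2.354/√(9.81×1.98) = 0.534, which is less than 1, so the flow is subcritical.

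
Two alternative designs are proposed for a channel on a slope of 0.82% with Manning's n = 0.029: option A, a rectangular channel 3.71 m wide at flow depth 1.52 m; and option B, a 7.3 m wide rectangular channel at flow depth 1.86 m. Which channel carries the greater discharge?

Channel A: Flow area A = b·y = 3.71 × 1.52 = 5.639 m². Wetted perimeter P = b + 2y = 3.71 + 2×1.52 = 6.75 m. Hydraulic radius R = A/P = 5.639/6.75 = 0.8354 m. Q_A = (1/0.029)·5.639·0.8354^(2/3)·√0.0082 = 15.62 m³/s.
Channel B: Flow area A = b·y = 7.3 × 1.86 = 13.58 m². Wetted perimeter P = b + 2y = 7.3 + 2×1.86 = 11.02 m. Hydraulic radius R = A/P = 13.58/11.02 = 1.232 m. Q_B = (1/0.029)·13.58·1.232^(2/3)·√0.0082 = 48.73 m³/s.
Q_A = 15.62 m³/s vs Q_B = 48.73 m³/s, so channel B carries more.

channel B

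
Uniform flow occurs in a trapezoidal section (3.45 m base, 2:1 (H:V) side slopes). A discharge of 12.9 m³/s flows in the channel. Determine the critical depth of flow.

y_c = 0.933 m

At critical depth, Q² T / (g A³) = 1, i.e. A³/T = Q²/g = 12.9²/9.81 = 16.96.
Trying y = 1.13 m: A³/T = 33.7 — over.
Trying y = 0.811 m: A³/T = 10.4 — short.
Trying y = 0.933 m: A³/T = 16.99 — close enough.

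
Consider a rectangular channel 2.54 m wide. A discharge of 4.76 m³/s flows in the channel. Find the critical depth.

y_c = 0.71 m

For a rectangular channel, critical depth y_c = (q²/g)^(1/3) where q = Q/b = 4.76/2.54 = 1.874 m²/s.
So y_c = (1.874²/9.81)^(1/3) = 0.71 m.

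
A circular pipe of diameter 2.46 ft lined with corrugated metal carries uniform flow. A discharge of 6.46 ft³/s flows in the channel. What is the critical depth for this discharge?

At critical depth, Q² T / (g A³) = 1, i.e. A³/T = Q²/g = 6.46²/32.2 = 1.296.
Trying y = 0.988 ft: A³/T = 2.358 — too large.
Trying y = 0.846 ft: A³/T = 1.297 — matches.

y_c = 0.846 ft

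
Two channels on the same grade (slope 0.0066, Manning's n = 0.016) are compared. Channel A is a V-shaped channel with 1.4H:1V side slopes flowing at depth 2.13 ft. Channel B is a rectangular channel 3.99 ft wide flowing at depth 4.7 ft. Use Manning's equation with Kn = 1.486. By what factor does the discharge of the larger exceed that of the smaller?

Channel A: For a triangular section with side slope z = 1.4: A = zy² = 1.4×2.13² = 6.352 ft²; P = 2y√(1+z²) = 2×2.13×1.72 = 7.329 ft. Hydraulic radius R = A/P = 6.352/7.329 = 0.8666 ft. Q_A = (1.486/0.016)·6.352·0.8666^(2/3)·√0.0066 = 43.56 ft³/s.
Channel B: Flow area A = b·y = 3.99 × 4.7 = 18.75 ft². Wetted perimeter P = b + 2y = 3.99 + 2×4.7 = 13.39 ft. Hydraulic radius R = A/P = 18.75/13.39 = 1.401 ft. Q_B = (1.486/0.016)·18.75·1.401^(2/3)·√0.0066 = 177.1 ft³/s.
The larger discharge is 177.1 ft³/s and the smaller is 43.56 ft³/s; the ratio is 4.07.

4.07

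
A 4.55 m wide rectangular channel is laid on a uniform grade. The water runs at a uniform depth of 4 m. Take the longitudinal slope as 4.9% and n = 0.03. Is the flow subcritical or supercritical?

supercritical

Flow area A = b·y = 4.55 × 4 = 18.2 m². Wetted perimeter P = b + 2y = 4.55 + 2×4 = 12.55 m.
Hydraulic radius R = A/P = 18.2/12.55 = 1.45 m.
V = (1/n) R^(2/3) √S = (1/0.03) × 1.45^(2/3) × √0.049 = 9.454 m/s. Hydraulic depth D_h = A/T = 18.2/4.55 = 4 m.
Froude number Fr = V/√(g·D_h) = 9.454/√(9.81×4) = 1.51, which is greater than 1, so the flow is supercritical.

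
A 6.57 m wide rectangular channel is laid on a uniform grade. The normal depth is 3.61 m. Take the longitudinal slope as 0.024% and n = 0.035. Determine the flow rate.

Q = 15.1 m³/s

Flow area A = b·y = 6.57 × 3.61 = 23.72 m². Wetted perimeter P = b + 2y = 6.57 + 2×3.61 = 13.79 m.
Hydraulic radius R = A/P = 23.72/13.79 = 1.72 m.
Manning's equation: Q = (1/n) A R^(2/3) S^(1/2) = (1/0.035) × 23.72 × 1.72^(2/3) × 0.00024^(1/2) = 15.1 m³/s.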